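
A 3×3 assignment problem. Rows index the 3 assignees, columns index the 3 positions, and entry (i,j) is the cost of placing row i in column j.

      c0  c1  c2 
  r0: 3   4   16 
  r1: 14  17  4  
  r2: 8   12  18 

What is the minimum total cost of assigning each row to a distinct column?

Minimum assignment cost: 16

optimal assignment: row0→col1 (cost 4), row1→col2 (cost 4), row2→col0 (cost 8)
total = 4 + 4 + 8 = 16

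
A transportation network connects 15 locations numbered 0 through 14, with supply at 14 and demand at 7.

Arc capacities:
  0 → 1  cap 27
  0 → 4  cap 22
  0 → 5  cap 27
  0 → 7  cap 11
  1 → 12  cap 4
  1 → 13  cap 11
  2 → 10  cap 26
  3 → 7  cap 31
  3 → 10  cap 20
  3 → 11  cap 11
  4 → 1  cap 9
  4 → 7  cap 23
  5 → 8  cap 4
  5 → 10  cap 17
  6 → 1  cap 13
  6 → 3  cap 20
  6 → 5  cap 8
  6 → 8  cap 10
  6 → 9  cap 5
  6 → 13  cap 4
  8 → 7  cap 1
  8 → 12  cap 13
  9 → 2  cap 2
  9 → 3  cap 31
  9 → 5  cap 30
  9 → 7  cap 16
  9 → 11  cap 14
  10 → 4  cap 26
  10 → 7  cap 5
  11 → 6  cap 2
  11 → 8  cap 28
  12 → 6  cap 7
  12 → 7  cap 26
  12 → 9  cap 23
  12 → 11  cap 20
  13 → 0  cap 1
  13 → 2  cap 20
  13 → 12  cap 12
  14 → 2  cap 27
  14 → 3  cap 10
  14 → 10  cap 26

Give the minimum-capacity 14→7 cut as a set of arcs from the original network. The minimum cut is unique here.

augment #1: 14→3→7 push 10
augment #2: 14→10→7 push 5
augment #3: 14→10→4→7 push 21
augment #4: 14→2→10→4→7 push 2
augment #5: 14→2→10→4→1→12→7 push 3
max flow = 41; residual-reachable set from 14 gives S-side
cut edges (S→T): {(10,4), (10,7), (14,3)} total cap 41

Min-cut arcs: {(10,4), (10,7), (14,3)} (total capacity 41)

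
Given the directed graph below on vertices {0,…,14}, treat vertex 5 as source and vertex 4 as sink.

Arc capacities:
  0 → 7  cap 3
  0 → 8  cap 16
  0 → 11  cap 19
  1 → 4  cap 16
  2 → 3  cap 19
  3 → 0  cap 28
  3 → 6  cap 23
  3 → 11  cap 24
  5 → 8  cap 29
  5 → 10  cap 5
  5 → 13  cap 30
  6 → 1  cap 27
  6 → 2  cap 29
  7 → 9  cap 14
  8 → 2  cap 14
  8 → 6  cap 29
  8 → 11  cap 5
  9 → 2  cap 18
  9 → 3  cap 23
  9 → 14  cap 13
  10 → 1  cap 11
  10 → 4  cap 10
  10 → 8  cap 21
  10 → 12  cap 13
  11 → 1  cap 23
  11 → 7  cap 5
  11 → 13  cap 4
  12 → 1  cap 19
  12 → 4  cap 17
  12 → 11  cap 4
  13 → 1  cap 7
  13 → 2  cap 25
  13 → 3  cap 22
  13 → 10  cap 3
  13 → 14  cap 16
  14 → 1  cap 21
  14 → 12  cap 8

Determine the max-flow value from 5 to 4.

augment #1: 5→10→4 bottleneck 5, total now 5
augment #2: 5→13→1→4 bottleneck 7, total now 12
augment #3: 5→13→10→4 bottleneck 3, total now 15
augment #4: 5→8→6→1→4 bottleneck 9, total now 24
augment #5: 5→13→14→12→4 bottleneck 8, total now 32

Maximum flow value: 32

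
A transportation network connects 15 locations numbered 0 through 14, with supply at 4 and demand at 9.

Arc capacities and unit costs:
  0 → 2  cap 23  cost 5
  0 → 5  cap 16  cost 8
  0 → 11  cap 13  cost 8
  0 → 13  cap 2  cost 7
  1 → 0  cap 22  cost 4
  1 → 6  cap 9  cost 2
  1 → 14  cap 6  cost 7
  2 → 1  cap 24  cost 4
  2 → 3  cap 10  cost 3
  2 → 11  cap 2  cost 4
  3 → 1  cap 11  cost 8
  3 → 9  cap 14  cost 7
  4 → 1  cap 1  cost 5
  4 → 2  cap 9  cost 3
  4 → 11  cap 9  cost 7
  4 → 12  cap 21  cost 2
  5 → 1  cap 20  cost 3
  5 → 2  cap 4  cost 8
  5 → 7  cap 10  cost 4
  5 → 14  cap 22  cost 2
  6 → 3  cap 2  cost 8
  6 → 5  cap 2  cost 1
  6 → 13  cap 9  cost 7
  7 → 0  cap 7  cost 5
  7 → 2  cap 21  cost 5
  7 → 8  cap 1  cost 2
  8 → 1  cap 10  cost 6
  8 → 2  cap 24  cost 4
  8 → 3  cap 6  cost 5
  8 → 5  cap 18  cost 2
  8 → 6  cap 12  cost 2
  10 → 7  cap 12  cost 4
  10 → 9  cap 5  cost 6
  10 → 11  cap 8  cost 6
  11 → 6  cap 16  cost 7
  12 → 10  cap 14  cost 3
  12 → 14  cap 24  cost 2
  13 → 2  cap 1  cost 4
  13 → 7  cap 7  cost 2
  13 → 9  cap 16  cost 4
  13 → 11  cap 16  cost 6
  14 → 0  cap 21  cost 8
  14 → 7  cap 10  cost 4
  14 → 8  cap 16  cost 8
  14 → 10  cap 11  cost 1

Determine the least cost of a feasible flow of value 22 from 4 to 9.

Minimum cost for 22 units: 353

shortest-cost path #1: 4→12→10→9 push 5 @ unit cost 11 (adds 55)
shortest-cost path #2: 4→2→3→9 push 9 @ unit cost 13 (adds 117)
shortest-cost path #3: 4→1→6→13→9 push 1 @ unit cost 18 (adds 18)
shortest-cost path #4: 4→12→14→7→8→3→9 push 1 @ unit cost 22 (adds 22)
shortest-cost path #5: 4→12→14→0→13→9 push 2 @ unit cost 23 (adds 46)
shortest-cost path #6: 4→12→14→7→2→3→9 push 1 @ unit cost 23 (adds 23)
shortest-cost path #7: 4→12→14→8→3→9 push 3 @ unit cost 24 (adds 72)
total cost = 353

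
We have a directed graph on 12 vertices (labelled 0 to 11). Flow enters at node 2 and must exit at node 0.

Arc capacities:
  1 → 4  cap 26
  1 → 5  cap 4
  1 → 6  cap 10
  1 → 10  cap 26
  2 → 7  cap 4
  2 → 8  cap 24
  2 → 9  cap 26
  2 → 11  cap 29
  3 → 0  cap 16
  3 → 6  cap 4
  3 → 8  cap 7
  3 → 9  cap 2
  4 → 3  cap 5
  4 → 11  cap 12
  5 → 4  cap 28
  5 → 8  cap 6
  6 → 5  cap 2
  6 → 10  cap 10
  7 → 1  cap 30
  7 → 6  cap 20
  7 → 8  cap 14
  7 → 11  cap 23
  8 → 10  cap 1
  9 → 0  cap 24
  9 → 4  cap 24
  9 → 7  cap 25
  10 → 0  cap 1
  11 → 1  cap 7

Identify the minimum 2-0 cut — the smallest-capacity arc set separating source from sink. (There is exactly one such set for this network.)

augment #1: 2→9→0 push 24
augment #2: 2→8→10→0 push 1
augment #3: 2→9→4→3→0 push 2
augment #4: 2→7→1→4→3→0 push 3
max flow = 30; residual-reachable set from 2 gives S-side
cut edges (S→T): {(4,3), (9,0), (10,0)} total cap 30

Min-cut arcs: {(4,3), (9,0), (10,0)} (total capacity 30)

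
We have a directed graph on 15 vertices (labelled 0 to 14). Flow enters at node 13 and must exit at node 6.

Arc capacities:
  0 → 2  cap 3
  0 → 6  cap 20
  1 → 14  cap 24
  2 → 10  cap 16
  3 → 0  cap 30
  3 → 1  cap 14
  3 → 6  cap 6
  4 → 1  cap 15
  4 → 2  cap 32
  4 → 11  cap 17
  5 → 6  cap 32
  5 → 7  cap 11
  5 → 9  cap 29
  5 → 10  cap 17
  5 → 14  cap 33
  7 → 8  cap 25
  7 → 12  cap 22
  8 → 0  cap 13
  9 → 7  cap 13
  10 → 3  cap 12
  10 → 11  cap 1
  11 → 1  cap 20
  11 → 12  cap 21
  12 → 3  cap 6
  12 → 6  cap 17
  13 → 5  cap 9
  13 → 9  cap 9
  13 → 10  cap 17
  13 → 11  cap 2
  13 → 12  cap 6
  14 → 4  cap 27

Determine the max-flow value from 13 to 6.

Maximum flow value: 39

augment #1: 13→5→6 bottleneck 9, total now 9
augment #2: 13→12→6 bottleneck 6, total now 15
augment #3: 13→10→3→6 bottleneck 6, total now 21
augment #4: 13→11→12→6 bottleneck 2, total now 23
augment #5: 13→9→7→12→6 bottleneck 9, total now 32
augment #6: 13→10→3→0→6 bottleneck 6, total now 38
augment #7: 13→10→11→12→3→0→6 bottleneck 1, total now 39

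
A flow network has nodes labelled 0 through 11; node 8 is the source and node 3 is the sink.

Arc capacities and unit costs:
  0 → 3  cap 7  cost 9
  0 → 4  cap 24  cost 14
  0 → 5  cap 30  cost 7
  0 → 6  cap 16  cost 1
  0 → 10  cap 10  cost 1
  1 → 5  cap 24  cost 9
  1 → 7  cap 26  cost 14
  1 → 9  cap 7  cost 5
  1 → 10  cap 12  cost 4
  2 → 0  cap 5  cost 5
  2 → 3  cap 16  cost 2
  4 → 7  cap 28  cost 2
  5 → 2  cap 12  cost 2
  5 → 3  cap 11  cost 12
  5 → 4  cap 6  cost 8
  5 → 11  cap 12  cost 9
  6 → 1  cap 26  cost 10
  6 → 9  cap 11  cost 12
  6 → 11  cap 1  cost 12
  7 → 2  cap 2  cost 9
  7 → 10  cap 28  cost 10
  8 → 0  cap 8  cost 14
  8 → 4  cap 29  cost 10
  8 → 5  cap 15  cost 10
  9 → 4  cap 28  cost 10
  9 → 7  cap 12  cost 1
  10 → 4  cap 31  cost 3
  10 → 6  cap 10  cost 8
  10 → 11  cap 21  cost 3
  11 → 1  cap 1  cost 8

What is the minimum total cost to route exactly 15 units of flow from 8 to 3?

Minimum cost for 15 units: 234

shortest-cost path #1: 8→5→2→3 push 12 @ unit cost 14 (adds 168)
shortest-cost path #2: 8→5→3 push 3 @ unit cost 22 (adds 66)
total cost = 234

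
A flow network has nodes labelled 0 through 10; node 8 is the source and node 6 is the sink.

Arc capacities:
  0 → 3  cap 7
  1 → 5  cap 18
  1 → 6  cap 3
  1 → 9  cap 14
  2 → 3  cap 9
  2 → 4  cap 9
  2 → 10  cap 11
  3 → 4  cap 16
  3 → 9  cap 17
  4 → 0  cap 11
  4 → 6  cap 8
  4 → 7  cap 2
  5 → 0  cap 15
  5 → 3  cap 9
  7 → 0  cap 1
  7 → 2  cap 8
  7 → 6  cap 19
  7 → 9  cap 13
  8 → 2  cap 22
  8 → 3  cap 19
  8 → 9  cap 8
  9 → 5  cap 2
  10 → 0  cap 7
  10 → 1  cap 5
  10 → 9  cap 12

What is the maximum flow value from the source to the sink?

Maximum flow value: 13

augment #1: 8→2→4→6 bottleneck 8, total now 8
augment #2: 8→2→4→7→6 bottleneck 1, total now 9
augment #3: 8→2→10→1→6 bottleneck 3, total now 12
augment #4: 8→3→4→7→6 bottleneck 1, total now 13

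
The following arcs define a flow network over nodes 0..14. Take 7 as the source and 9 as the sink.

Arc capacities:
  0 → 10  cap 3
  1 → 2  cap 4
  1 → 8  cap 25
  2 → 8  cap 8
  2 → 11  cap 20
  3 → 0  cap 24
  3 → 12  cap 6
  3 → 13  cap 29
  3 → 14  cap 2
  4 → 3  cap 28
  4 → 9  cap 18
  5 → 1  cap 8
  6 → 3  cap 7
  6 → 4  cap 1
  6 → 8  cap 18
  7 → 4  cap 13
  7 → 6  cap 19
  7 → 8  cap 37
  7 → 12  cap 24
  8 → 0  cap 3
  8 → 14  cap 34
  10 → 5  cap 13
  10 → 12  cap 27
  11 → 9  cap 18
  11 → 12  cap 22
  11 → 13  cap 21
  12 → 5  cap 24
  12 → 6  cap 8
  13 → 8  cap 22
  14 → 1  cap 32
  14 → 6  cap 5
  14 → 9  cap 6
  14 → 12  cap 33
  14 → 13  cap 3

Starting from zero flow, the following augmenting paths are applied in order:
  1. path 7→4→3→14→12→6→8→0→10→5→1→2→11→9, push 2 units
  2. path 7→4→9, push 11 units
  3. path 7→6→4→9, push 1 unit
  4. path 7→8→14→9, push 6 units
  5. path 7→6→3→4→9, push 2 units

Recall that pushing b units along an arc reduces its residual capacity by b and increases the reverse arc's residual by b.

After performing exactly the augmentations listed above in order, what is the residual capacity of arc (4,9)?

after path 1 (7→4→3→14→12→6→8→0→10→5→1→2→11→9, push 2): res(4,9)=18
after path 2 (7→4→9, push 11): res(4,9)=7
after path 3 (7→6→4→9, push 1): res(4,9)=6
after path 4 (7→8→14→9, push 6): res(4,9)=6
after path 5 (7→6→3→4→9, push 2): res(4,9)=4

Residual capacity of (4,9): 4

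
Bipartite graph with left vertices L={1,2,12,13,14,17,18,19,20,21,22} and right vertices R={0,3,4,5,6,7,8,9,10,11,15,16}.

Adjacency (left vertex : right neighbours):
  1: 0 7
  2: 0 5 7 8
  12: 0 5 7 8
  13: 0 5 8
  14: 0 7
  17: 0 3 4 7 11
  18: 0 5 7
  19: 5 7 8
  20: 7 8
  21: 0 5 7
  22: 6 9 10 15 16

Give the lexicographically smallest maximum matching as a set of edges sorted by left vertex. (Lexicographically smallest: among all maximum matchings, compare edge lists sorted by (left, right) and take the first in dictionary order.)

|M| = 6 (so the lex-smallest maximum matching has 6 edges)
process left vertices in ascending order; for each, take the smallest-labelled available neighbour that still permits 6 edges overall, or leave it unmatched if none does
lex-smallest matching: {1-0, 2-5, 12-7, 13-8, 17-3, 22-6}

Lex-smallest maximum matching: {(1,0), (2,5), (12,7), (13,8), (17,3), (22,6)}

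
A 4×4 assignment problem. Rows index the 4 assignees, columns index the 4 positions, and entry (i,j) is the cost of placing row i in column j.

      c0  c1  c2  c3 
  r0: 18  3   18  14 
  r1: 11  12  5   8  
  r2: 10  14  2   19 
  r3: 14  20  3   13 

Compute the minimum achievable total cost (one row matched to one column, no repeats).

Minimum assignment cost: 24

optimal assignment: row0→col1 (cost 3), row1→col3 (cost 8), row2→col0 (cost 10), row3→col2 (cost 3)
total = 3 + 8 + 10 + 3 = 24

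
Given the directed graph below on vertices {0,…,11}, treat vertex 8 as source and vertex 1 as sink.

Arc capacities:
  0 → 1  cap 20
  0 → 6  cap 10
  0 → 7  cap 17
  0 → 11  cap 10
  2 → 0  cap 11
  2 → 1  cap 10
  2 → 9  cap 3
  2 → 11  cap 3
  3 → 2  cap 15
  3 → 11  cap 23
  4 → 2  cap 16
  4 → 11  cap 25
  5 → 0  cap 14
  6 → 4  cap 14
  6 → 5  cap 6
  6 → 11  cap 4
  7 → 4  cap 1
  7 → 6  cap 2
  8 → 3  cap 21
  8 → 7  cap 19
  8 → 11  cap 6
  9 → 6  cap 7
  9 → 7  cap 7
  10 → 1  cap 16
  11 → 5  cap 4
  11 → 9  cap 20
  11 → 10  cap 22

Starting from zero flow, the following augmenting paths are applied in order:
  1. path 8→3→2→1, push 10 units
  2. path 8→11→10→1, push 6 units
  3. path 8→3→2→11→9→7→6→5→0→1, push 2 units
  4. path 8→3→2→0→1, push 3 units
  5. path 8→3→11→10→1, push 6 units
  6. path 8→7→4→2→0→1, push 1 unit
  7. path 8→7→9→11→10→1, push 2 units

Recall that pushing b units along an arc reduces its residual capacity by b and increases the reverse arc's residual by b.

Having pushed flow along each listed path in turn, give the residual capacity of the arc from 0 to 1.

Residual capacity of (0,1): 14

after path 1 (8→3→2→1, push 10): res(0,1)=20
after path 2 (8→11→10→1, push 6): res(0,1)=20
after path 3 (8→3→2→11→9→7→6→5→0→1, push 2): res(0,1)=18
after path 4 (8→3→2→0→1, push 3): res(0,1)=15
after path 5 (8→3→11→10→1, push 6): res(0,1)=15
after path 6 (8→7→4→2→0→1, push 1): res(0,1)=14
after path 7 (8→7→9→11→10→1, push 2): res(0,1)=14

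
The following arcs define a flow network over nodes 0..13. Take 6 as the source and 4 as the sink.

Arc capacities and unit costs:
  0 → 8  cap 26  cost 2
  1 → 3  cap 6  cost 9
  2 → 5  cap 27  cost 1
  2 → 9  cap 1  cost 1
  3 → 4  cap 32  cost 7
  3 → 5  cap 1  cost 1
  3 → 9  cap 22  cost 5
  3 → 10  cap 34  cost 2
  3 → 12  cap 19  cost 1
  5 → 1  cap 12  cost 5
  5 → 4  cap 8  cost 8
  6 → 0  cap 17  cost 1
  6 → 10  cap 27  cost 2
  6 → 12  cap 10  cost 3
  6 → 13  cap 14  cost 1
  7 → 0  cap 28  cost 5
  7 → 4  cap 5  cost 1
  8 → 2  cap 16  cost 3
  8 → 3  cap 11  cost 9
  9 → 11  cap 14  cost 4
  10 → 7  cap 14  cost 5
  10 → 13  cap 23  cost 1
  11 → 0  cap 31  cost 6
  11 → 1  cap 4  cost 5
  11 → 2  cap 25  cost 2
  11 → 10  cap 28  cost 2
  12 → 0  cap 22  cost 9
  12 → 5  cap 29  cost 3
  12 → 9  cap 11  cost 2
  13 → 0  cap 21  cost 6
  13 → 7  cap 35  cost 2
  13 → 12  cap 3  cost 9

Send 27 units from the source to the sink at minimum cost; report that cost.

Minimum cost for 27 units: 423

shortest-cost path #1: 6→13→7→4 push 5 @ unit cost 4 (adds 20)
shortest-cost path #2: 6→12→5→4 push 8 @ unit cost 14 (adds 112)
shortest-cost path #3: 6→0→8→3→4 push 11 @ unit cost 19 (adds 209)
shortest-cost path #4: 6→12→5→1→3→4 push 2 @ unit cost 27 (adds 54)
shortest-cost path #5: 6→0→8→2→5→1→3→4 push 1 @ unit cost 28 (adds 28)
total cost = 423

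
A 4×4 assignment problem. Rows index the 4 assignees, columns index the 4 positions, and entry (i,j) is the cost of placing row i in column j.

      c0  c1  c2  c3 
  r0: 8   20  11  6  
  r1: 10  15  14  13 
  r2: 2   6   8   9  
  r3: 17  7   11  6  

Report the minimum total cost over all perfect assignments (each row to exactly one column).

optimal assignment: row0→col3 (cost 6), row1→col2 (cost 14), row2→col0 (cost 2), row3→col1 (cost 7)
total = 6 + 14 + 2 + 7 = 29

Minimum assignment cost: 29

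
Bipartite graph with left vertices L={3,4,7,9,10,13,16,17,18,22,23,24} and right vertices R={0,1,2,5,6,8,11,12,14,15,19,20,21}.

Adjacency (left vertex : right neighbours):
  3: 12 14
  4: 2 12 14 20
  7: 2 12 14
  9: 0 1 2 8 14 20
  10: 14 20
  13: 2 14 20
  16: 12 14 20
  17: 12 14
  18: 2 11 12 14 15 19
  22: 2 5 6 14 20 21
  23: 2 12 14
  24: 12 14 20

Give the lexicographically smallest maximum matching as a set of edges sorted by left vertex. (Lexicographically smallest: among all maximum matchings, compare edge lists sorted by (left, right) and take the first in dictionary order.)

|M| = 7 (so the lex-smallest maximum matching has 7 edges)
process left vertices in ascending order; for each, take the smallest-labelled available neighbour that still permits 7 edges overall, or leave it unmatched if none does
lex-smallest matching: {3-12, 4-2, 7-14, 9-0, 10-20, 18-11, 22-5}

Lex-smallest maximum matching: {(3,12), (4,2), (7,14), (9,0), (10,20), (18,11), (22,5)}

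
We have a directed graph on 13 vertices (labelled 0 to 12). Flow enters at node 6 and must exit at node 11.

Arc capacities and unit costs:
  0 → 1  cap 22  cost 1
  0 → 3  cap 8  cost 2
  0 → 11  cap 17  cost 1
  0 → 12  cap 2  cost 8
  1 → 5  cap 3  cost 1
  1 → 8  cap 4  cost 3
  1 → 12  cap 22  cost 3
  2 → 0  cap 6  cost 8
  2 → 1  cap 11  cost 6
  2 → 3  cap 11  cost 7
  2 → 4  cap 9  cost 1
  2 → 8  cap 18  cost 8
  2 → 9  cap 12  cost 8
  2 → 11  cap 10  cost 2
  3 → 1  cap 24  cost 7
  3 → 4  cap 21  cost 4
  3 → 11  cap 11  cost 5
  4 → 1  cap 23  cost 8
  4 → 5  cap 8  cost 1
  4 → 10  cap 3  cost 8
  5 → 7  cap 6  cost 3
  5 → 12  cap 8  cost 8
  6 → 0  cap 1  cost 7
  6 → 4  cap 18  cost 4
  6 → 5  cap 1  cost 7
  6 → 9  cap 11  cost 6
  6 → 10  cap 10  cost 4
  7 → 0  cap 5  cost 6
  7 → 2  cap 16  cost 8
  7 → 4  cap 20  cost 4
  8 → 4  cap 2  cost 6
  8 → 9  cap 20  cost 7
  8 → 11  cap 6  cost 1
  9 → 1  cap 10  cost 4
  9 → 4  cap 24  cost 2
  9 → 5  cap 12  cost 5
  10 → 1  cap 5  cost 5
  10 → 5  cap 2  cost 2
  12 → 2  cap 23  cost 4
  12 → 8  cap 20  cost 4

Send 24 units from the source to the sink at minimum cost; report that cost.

shortest-cost path #1: 6→0→11 push 1 @ unit cost 8 (adds 8)
shortest-cost path #2: 6→10→1→8→11 push 4 @ unit cost 13 (adds 52)
shortest-cost path #3: 6→4→5→7→0→11 push 5 @ unit cost 15 (adds 75)
shortest-cost path #4: 6→10→1→12→8→11 push 1 @ unit cost 17 (adds 17)
shortest-cost path #5: 6→4→5→7→2→11 push 1 @ unit cost 18 (adds 18)
shortest-cost path #6: 6→9→1→12→8→11 push 1 @ unit cost 18 (adds 18)
shortest-cost path #7: 6→9→1→12→2→11 push 9 @ unit cost 19 (adds 171)
shortest-cost path #8: 6→4→5→12→2→0→11 push 2 @ unit cost 26 (adds 52)
total cost = 411

Minimum cost for 24 units: 411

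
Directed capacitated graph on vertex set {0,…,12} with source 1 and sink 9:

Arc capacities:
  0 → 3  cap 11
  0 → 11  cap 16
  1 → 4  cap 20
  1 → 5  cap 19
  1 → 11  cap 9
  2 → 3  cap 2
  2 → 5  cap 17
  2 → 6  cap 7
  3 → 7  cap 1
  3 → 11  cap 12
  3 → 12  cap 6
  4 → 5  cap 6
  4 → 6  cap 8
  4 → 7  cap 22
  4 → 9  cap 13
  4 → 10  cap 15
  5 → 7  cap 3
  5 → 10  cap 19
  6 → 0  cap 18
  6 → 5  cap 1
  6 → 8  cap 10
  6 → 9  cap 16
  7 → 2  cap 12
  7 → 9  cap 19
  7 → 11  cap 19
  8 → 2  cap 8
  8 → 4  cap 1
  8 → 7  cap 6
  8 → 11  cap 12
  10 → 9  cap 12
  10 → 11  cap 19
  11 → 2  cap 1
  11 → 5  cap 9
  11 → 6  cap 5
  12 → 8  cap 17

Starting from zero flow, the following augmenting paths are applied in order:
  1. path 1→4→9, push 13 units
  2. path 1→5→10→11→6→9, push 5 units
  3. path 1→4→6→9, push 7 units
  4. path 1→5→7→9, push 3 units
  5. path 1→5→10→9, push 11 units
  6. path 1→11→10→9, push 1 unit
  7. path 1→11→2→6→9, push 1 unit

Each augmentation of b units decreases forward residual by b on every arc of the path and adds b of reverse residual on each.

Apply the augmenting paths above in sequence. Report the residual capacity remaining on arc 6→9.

Residual capacity of (6,9): 3

after path 1 (1→4→9, push 13): res(6,9)=16
after path 2 (1→5→10→11→6→9, push 5): res(6,9)=11
after path 3 (1→4→6→9, push 7): res(6,9)=4
after path 4 (1→5→7→9, push 3): res(6,9)=4
after path 5 (1→5→10→9, push 11): res(6,9)=4
after path 6 (1→11→10→9, push 1): res(6,9)=4
after path 7 (1→11→2→6→9, push 1): res(6,9)=3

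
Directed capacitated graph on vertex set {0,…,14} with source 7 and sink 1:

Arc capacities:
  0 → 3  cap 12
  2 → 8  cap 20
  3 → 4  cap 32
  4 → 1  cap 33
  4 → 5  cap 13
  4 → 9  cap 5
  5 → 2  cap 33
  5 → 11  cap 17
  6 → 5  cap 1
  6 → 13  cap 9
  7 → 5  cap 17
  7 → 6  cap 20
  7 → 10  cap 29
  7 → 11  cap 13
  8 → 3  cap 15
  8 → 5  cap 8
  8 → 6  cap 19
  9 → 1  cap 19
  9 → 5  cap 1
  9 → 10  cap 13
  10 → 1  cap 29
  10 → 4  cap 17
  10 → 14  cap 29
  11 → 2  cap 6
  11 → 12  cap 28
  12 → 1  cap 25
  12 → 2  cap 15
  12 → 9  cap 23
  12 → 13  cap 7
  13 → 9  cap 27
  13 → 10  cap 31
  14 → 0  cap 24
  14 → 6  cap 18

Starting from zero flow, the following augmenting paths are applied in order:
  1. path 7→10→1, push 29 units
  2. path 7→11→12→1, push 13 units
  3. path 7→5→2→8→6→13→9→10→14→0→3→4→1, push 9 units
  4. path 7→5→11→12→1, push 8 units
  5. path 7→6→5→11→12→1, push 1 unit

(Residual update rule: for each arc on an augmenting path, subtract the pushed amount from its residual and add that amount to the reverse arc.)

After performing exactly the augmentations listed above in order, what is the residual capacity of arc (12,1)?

Residual capacity of (12,1): 3

after path 1 (7→10→1, push 29): res(12,1)=25
after path 2 (7→11→12→1, push 13): res(12,1)=12
after path 3 (7→5→2→8→6→13→9→10→14→0→3→4→1, push 9): res(12,1)=12
after path 4 (7→5→11→12→1, push 8): res(12,1)=4
after path 5 (7→6→5→11→12→1, push 1): res(12,1)=3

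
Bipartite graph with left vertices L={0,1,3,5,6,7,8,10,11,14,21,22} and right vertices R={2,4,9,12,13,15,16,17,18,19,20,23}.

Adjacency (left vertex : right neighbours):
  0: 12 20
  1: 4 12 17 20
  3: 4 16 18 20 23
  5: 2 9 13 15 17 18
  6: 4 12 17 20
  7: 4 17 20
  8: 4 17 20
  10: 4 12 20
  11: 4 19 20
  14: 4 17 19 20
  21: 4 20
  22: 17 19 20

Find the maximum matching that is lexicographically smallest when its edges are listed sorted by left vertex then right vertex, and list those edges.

|M| = 7 (so the lex-smallest maximum matching has 7 edges)
process left vertices in ascending order; for each, take the smallest-labelled available neighbour that still permits 7 edges overall, or leave it unmatched if none does
lex-smallest matching: {0-12, 1-4, 3-16, 5-2, 6-17, 7-20, 11-19}

Lex-smallest maximum matching: {(0,12), (1,4), (3,16), (5,2), (6,17), (7,20), (11,19)}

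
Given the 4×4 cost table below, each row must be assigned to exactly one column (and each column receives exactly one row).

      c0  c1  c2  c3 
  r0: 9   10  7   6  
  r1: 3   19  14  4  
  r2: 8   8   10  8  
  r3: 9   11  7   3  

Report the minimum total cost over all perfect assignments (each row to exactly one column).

Minimum assignment cost: 21

optimal assignment: row0→col2 (cost 7), row1→col0 (cost 3), row2→col1 (cost 8), row3→col3 (cost 3)
total = 7 + 3 + 8 + 3 = 21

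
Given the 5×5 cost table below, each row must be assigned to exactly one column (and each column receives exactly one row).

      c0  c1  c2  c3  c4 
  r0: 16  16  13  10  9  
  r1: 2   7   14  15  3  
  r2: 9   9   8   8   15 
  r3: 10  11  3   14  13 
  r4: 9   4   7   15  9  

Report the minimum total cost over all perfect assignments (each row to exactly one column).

Minimum assignment cost: 26

optimal assignment: row0→col4 (cost 9), row1→col0 (cost 2), row2→col3 (cost 8), row3→col2 (cost 3), row4→col1 (cost 4)
total = 9 + 2 + 8 + 3 + 4 = 26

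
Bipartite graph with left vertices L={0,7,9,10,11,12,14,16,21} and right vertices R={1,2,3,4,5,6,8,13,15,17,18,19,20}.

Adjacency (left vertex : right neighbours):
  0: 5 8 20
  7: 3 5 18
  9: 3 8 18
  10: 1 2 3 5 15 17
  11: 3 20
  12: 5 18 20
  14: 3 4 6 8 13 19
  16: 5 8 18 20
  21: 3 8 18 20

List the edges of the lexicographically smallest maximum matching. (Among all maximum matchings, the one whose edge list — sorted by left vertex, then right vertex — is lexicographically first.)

|M| = 7 (so the lex-smallest maximum matching has 7 edges)
process left vertices in ascending order; for each, take the smallest-labelled available neighbour that still permits 7 edges overall, or leave it unmatched if none does
lex-smallest matching: {0-5, 7-3, 9-8, 10-1, 11-20, 12-18, 14-4}

Lex-smallest maximum matching: {(0,5), (7,3), (9,8), (10,1), (11,20), (12,18), (14,4)}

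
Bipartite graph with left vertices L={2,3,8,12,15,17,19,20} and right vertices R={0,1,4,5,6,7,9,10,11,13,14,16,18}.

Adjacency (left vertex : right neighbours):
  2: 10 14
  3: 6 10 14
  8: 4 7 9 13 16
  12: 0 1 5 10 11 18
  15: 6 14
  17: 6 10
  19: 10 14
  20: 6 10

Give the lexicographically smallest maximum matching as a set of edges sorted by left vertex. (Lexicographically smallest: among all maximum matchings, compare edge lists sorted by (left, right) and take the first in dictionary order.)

Lex-smallest maximum matching: {(2,10), (3,6), (8,4), (12,0), (15,14)}

|M| = 5 (so the lex-smallest maximum matching has 5 edges)
process left vertices in ascending order; for each, take the smallest-labelled available neighbour that still permits 5 edges overall, or leave it unmatched if none does
lex-smallest matching: {2-10, 3-6, 8-4, 12-0, 15-14}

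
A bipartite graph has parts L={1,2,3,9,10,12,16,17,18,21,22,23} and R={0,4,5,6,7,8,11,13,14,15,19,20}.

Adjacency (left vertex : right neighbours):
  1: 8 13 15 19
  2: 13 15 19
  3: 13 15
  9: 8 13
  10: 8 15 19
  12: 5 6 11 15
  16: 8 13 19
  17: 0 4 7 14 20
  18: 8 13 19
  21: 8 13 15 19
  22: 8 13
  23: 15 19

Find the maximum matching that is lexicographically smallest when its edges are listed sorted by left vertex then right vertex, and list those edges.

|M| = 6 (so the lex-smallest maximum matching has 6 edges)
process left vertices in ascending order; for each, take the smallest-labelled available neighbour that still permits 6 edges overall, or leave it unmatched if none does
lex-smallest matching: {1-8, 2-13, 3-15, 10-19, 12-5, 17-0}

Lex-smallest maximum matching: {(1,8), (2,13), (3,15), (10,19), (12,5), (17,0)}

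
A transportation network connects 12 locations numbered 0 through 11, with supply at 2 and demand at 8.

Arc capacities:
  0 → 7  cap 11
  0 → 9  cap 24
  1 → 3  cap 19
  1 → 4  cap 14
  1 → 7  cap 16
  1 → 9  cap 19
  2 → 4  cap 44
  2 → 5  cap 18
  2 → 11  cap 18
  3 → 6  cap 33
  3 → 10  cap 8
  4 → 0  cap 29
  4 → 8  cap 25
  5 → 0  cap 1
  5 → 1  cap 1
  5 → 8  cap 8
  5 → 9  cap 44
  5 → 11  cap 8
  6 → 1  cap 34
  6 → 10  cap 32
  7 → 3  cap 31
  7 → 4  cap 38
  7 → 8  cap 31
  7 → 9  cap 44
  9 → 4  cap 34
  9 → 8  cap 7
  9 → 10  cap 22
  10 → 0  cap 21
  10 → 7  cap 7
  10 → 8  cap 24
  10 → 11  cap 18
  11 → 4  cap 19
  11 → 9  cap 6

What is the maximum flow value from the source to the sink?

Maximum flow value: 74

augment #1: 2→4→8 bottleneck 25, total now 25
augment #2: 2→5→8 bottleneck 8, total now 33
augment #3: 2→5→9→8 bottleneck 7, total now 40
augment #4: 2→4→0→7→8 bottleneck 11, total now 51
augment #5: 2→5→1→7→8 bottleneck 1, total now 52
augment #6: 2→5→9→10→8 bottleneck 2, total now 54
augment #7: 2→11→9→10→8 bottleneck 6, total now 60
augment #8: 2→4→0→9→10→8 bottleneck 8, total now 68
augment #9: 2→11→4→0→9→10→8 bottleneck 6, total now 74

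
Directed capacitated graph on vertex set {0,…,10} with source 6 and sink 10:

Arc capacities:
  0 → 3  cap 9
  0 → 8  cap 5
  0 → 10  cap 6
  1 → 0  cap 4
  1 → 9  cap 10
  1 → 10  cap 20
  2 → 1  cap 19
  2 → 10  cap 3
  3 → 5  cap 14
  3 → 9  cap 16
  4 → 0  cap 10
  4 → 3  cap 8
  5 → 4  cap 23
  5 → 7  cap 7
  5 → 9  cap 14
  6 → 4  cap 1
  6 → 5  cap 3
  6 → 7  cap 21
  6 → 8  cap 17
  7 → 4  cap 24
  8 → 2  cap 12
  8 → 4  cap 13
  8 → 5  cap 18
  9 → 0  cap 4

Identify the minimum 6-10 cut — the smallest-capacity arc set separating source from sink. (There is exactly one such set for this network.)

Min-cut arcs: {(0,10), (8,2)} (total capacity 18)

augment #1: 6→4→0→10 push 1
augment #2: 6→8→2→10 push 3
augment #3: 6→5→4→0→10 push 3
augment #4: 6→7→4→0→10 push 2
augment #5: 6→8→2→1→10 push 9
max flow = 18; residual-reachable set from 6 gives S-side
cut edges (S→T): {(0,10), (8,2)} total cap 18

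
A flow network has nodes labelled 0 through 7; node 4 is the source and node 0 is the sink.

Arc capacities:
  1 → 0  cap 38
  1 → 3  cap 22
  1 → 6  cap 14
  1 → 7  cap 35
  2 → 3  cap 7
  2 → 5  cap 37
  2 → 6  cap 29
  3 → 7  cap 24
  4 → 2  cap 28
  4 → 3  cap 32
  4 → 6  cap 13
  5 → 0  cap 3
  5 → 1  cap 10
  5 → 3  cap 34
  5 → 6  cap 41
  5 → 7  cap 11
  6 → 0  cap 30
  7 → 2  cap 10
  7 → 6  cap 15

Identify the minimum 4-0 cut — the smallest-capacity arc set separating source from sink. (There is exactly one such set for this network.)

augment #1: 4→6→0 push 13
augment #2: 4→2→5→0 push 3
augment #3: 4→2→6→0 push 17
augment #4: 4→2→5→1→0 push 8
augment #5: 4→3→7→2→5→1→0 push 2
max flow = 43; residual-reachable set from 4 gives S-side
cut edges (S→T): {(5,0), (5,1), (6,0)} total cap 43

Min-cut arcs: {(5,0), (5,1), (6,0)} (total capacity 43)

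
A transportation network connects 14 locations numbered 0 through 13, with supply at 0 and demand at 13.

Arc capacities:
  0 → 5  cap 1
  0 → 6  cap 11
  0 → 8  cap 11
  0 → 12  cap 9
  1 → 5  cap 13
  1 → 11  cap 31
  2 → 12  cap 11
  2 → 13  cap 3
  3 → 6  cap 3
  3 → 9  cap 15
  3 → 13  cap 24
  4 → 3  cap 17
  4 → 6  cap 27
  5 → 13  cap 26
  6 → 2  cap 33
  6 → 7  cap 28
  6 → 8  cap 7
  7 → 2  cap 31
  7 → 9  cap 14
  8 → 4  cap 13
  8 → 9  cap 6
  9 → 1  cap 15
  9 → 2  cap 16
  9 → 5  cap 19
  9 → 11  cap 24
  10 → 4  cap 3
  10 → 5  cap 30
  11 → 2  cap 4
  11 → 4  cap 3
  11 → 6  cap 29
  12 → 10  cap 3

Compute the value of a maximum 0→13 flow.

augment #1: 0→5→13 bottleneck 1, total now 1
augment #2: 0→6→2→13 bottleneck 3, total now 4
augment #3: 0→8→4→3→13 bottleneck 11, total now 15
augment #4: 0→12→10→5→13 bottleneck 3, total now 18
augment #5: 0→6→7→9→5→13 bottleneck 8, total now 26

Maximum flow value: 26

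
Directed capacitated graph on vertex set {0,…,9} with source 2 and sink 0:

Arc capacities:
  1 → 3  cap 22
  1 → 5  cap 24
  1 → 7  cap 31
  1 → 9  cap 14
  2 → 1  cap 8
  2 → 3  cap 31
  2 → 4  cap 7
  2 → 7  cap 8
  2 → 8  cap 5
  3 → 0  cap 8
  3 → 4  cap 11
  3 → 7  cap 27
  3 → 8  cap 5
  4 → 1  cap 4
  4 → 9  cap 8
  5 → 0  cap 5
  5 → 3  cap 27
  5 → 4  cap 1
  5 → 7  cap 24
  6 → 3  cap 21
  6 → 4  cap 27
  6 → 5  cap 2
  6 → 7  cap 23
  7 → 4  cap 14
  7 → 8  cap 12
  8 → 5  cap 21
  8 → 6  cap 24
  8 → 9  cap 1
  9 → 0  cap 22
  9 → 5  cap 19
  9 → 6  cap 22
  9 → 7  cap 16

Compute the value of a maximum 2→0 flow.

augment #1: 2→3→0 bottleneck 8, total now 8
augment #2: 2→1→5→0 bottleneck 5, total now 13
augment #3: 2→1→9→0 bottleneck 3, total now 16
augment #4: 2→4→9→0 bottleneck 7, total now 23
augment #5: 2→8→9→0 bottleneck 1, total now 24
augment #6: 2→3→4→9→0 bottleneck 1, total now 25
augment #7: 2→3→4→1→9→0 bottleneck 4, total now 29
augment #8: 2→8→5→1→9→0 bottleneck 4, total now 33
augment #9: 2→3→8→5→1→9→0 bottleneck 1, total now 34

Maximum flow value: 34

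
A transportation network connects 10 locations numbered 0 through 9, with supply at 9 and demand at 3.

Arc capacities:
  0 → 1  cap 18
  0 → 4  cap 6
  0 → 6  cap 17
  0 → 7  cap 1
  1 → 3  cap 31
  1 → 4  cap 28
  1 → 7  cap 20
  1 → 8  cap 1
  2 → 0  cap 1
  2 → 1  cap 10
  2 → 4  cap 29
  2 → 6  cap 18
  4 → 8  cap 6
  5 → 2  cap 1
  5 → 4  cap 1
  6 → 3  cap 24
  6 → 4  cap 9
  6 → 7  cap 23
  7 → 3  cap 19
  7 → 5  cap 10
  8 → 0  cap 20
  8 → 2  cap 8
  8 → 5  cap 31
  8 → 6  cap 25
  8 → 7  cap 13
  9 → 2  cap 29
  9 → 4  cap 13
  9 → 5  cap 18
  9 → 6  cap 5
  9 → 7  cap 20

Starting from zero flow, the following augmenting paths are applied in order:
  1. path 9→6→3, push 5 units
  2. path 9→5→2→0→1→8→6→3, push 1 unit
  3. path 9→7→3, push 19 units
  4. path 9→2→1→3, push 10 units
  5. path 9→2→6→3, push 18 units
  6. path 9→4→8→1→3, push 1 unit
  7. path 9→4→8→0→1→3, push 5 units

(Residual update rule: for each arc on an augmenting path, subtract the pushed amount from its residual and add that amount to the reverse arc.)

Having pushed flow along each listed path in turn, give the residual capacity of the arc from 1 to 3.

after path 1 (9→6→3, push 5): res(1,3)=31
after path 2 (9→5→2→0→1→8→6→3, push 1): res(1,3)=31
after path 3 (9→7→3, push 19): res(1,3)=31
after path 4 (9→2→1→3, push 10): res(1,3)=21
after path 5 (9→2→6→3, push 18): res(1,3)=21
after path 6 (9→4→8→1→3, push 1): res(1,3)=20
after path 7 (9→4→8→0→1→3, push 5): res(1,3)=15

Residual capacity of (1,3): 15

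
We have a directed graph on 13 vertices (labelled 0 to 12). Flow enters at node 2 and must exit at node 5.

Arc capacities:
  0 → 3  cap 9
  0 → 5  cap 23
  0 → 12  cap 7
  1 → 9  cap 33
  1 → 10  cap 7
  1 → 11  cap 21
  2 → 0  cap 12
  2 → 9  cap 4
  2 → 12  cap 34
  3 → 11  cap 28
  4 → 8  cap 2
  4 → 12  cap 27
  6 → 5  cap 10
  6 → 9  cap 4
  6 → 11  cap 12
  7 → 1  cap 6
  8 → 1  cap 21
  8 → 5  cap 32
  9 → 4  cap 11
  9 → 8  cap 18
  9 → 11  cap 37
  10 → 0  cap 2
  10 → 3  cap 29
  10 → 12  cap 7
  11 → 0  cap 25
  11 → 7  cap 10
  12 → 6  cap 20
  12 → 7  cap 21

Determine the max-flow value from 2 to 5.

augment #1: 2→0→5 bottleneck 12, total now 12
augment #2: 2→9→8→5 bottleneck 4, total now 16
augment #3: 2→12→6→5 bottleneck 10, total now 26
augment #4: 2→12→6→9→8→5 bottleneck 4, total now 30
augment #5: 2→12→6→11→0→5 bottleneck 6, total now 36
augment #6: 2→12→7→1→9→8→5 bottleneck 6, total now 42

Maximum flow value: 42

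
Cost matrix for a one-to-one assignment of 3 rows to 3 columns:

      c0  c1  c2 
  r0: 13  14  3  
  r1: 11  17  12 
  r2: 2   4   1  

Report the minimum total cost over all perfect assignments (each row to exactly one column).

optimal assignment: row0→col2 (cost 3), row1→col0 (cost 11), row2→col1 (cost 4)
total = 3 + 11 + 4 = 18

Minimum assignment cost: 18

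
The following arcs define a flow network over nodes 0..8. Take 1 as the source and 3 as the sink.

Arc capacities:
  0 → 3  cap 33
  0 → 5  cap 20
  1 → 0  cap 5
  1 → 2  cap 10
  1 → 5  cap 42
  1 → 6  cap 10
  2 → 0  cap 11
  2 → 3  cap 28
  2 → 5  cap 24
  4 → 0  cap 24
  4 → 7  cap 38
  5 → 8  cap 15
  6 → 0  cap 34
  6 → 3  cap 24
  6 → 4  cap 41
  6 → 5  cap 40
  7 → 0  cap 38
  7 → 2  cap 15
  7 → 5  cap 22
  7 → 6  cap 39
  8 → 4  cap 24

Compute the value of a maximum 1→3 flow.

Maximum flow value: 40

augment #1: 1→0→3 bottleneck 5, total now 5
augment #2: 1→2→3 bottleneck 10, total now 15
augment #3: 1→6→3 bottleneck 10, total now 25
augment #4: 1→5→8→4→0→3 bottleneck 15, total now 40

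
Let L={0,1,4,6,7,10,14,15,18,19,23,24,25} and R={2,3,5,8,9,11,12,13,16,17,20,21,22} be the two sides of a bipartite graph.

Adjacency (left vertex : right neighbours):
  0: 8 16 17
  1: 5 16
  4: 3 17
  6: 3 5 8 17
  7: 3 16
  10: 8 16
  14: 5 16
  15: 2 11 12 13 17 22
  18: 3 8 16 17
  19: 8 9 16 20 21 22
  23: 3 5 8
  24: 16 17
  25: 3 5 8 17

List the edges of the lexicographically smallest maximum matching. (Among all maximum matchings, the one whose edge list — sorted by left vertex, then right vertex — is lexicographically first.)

Lex-smallest maximum matching: {(0,8), (1,5), (4,3), (6,17), (7,16), (15,2), (19,9)}

|M| = 7 (so the lex-smallest maximum matching has 7 edges)
process left vertices in ascending order; for each, take the smallest-labelled available neighbour that still permits 7 edges overall, or leave it unmatched if none does
lex-smallest matching: {0-8, 1-5, 4-3, 6-17, 7-16, 15-2, 19-9}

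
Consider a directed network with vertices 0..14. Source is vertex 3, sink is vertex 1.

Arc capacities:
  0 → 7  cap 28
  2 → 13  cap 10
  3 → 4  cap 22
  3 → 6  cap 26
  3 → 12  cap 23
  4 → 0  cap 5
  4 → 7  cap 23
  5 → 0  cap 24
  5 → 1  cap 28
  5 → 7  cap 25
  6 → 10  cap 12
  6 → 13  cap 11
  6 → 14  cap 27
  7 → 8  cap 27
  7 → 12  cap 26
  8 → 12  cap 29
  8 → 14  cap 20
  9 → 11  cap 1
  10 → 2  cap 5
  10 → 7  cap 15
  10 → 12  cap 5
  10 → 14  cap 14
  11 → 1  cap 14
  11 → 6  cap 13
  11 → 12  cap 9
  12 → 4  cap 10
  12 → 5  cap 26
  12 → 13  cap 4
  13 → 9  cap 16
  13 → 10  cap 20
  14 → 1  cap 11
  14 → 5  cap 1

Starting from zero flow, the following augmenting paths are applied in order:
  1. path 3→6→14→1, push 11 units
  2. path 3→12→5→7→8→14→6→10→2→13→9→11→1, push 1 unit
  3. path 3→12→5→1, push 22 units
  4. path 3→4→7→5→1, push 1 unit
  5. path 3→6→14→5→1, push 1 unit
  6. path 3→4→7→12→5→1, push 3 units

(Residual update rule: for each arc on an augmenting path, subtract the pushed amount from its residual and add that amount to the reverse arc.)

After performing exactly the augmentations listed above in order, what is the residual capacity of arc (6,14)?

Residual capacity of (6,14): 16

after path 1 (3→6→14→1, push 11): res(6,14)=16
after path 2 (3→12→5→7→8→14→6→10→2→13→9→11→1, push 1): res(6,14)=17
after path 3 (3→12→5→1, push 22): res(6,14)=17
after path 4 (3→4→7→5→1, push 1): res(6,14)=17
after path 5 (3→6→14→5→1, push 1): res(6,14)=16
after path 6 (3→4→7→12→5→1, push 3): res(6,14)=16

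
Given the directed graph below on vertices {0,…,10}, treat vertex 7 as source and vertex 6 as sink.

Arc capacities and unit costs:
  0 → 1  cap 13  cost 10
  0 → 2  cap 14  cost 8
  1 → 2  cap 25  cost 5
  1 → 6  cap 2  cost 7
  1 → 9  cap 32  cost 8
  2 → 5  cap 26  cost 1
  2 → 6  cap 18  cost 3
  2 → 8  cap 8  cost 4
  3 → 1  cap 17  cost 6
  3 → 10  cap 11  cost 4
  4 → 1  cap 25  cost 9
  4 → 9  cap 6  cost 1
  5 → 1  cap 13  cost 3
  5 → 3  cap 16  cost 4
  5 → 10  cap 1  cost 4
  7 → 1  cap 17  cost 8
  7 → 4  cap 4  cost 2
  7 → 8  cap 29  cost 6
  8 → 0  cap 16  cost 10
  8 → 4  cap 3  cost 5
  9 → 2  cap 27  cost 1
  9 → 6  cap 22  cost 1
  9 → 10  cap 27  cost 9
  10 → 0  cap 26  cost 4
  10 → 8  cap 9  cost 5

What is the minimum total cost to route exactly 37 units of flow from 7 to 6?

shortest-cost path #1: 7→4→9→6 push 4 @ unit cost 4 (adds 16)
shortest-cost path #2: 7→8→4→9→6 push 2 @ unit cost 13 (adds 26)
shortest-cost path #3: 7→1→6 push 2 @ unit cost 15 (adds 30)
shortest-cost path #4: 7→1→2→6 push 15 @ unit cost 16 (adds 240)
shortest-cost path #5: 7→8→0→2→6 push 3 @ unit cost 27 (adds 81)
shortest-cost path #6: 7→8→0→2→1→9→6 push 11 @ unit cost 28 (adds 308)
total cost = 701

Minimum cost for 37 units: 701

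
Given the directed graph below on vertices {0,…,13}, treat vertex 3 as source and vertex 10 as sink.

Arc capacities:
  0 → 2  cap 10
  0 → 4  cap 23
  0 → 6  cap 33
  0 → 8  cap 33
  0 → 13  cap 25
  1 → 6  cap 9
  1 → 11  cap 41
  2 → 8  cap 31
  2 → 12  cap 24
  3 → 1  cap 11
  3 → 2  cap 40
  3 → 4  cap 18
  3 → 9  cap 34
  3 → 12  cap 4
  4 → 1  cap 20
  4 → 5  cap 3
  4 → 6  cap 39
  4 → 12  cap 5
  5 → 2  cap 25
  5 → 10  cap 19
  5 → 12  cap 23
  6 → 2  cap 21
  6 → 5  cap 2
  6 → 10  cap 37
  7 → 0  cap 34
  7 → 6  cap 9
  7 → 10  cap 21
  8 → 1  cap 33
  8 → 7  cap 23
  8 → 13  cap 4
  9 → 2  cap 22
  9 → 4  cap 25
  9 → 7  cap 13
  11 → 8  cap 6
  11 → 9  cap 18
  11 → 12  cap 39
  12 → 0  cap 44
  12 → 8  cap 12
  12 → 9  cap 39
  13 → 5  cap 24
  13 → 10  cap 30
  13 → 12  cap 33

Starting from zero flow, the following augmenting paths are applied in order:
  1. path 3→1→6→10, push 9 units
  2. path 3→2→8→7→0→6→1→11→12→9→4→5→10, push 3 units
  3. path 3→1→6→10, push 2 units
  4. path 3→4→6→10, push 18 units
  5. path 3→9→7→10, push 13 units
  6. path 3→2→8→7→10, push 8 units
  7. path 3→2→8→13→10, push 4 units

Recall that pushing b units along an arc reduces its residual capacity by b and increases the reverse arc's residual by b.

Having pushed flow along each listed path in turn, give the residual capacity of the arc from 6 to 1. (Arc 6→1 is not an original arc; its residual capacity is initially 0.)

after path 1 (3→1→6→10, push 9): res(6,1)=9
after path 2 (3→2→8→7→0→6→1→11→12→9→4→5→10, push 3): res(6,1)=6
after path 3 (3→1→6→10, push 2): res(6,1)=8
after path 4 (3→4→6→10, push 18): res(6,1)=8
after path 5 (3→9→7→10, push 13): res(6,1)=8
after path 6 (3→2→8→7→10, push 8): res(6,1)=8
after path 7 (3→2→8→13→10, push 4): res(6,1)=8

Residual capacity of (6,1): 8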